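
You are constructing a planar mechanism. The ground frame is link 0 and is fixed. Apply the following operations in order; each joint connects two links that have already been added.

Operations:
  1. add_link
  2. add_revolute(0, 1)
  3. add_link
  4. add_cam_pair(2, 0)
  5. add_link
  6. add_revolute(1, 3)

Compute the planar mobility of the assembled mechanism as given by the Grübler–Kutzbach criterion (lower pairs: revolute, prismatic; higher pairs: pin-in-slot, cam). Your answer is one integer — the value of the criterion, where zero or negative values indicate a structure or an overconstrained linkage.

link 0 = ground. State L|J1|J2 = 1|0|0
+link1  2|0|0
R(0,1) f=1→J1  2|1|0
+link2  3|1|0
C(2,0) f=2→J2  3|1|1
+link3  4|1|1
R(1,3) f=1→J1  4|2|1
M = 3(4−1)−2·2−1 = 9−4−1 = 4

M = 4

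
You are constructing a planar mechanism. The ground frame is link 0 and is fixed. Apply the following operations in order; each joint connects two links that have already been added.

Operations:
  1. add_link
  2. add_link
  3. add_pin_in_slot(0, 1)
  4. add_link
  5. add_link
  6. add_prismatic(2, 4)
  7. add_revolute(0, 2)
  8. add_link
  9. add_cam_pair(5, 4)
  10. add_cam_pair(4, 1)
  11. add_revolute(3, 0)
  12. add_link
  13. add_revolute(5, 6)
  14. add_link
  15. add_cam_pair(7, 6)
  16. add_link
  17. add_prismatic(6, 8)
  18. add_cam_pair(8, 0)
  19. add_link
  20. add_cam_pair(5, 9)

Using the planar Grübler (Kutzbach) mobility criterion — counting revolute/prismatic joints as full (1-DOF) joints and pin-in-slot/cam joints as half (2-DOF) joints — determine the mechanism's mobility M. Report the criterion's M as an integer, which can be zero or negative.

M = 11

[1;0;0] (link 0 is ground)
L+ [2;0;0]
L+ [3;0;0]
PS(0,1)∈J2 [3;0;1]
L+ [4;0;1]
L+ [5;0;1]
P(2,4)∈J1 [5;1;1]
R(0,2)∈J1 [5;2;1]
L+ [6;2;1]
C(5,4)∈J2 [6;2;2]
C(4,1)∈J2 [6;2;3]
R(3,0)∈J1 [6;3;3]
L+ [7;3;3]
R(5,6)∈J1 [7;4;3]
L+ [8;4;3]
C(7,6)∈J2 [8;4;4]
L+ [9;4;4]
P(6,8)∈J1 [9;5;4]
C(8,0)∈J2 [9;5;5]
L+ [10;5;5]
C(5,9)∈J2 [10;5;6]
mobility = 27 − 10 − 6 = 11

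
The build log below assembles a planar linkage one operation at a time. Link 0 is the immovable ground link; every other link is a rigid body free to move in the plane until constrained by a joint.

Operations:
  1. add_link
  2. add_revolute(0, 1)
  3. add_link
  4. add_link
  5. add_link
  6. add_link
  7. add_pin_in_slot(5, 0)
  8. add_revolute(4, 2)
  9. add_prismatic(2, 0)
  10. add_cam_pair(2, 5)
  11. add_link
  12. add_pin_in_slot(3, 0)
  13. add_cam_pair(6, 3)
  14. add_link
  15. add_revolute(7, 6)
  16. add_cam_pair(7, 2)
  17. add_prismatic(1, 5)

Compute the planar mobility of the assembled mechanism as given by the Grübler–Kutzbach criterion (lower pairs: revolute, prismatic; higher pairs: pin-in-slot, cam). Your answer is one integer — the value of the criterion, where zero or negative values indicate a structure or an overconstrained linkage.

M = 6

[1;0;0] (link 0 is ground)
L+ [2;0;0]
R(0,1)∈J1 [2;1;0]
L+ [3;1;0]
L+ [4;1;0]
L+ [5;1;0]
L+ [6;1;0]
PS(5,0)∈J2 [6;1;1]
R(4,2)∈J1 [6;2;1]
P(2,0)∈J1 [6;3;1]
C(2,5)∈J2 [6;3;2]
L+ [7;3;2]
PS(3,0)∈J2 [7;3;3]
C(6,3)∈J2 [7;3;4]
L+ [8;3;4]
R(7,6)∈J1 [8;4;4]
C(7,2)∈J2 [8;4;5]
P(1,5)∈J1 [8;5;5]
mobility = 21 − 10 − 5 = 6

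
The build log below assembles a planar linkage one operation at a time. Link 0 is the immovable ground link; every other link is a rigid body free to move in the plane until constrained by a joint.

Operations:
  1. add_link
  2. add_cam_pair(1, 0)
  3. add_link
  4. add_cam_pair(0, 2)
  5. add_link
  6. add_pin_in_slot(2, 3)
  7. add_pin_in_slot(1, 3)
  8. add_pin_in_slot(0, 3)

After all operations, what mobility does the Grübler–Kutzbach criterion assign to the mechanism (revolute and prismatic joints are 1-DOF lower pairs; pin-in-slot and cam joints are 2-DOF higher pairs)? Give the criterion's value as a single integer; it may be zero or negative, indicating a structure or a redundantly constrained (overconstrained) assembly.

(L,J1,J2)=(1,0,0); link0 fixed
link1: (2,0,0)
C 1-0 [J2]: (2,0,1)
link2: (3,0,1)
C 0-2 [J2]: (3,0,2)
link3: (4,0,2)
PS 2-3 [J2]: (4,0,3)
PS 1-3 [J2]: (4,0,4)
PS 0-3 [J2]: (4,0,5)
Grübler: 3·3 − 2·0 − 5 = 4

M = 4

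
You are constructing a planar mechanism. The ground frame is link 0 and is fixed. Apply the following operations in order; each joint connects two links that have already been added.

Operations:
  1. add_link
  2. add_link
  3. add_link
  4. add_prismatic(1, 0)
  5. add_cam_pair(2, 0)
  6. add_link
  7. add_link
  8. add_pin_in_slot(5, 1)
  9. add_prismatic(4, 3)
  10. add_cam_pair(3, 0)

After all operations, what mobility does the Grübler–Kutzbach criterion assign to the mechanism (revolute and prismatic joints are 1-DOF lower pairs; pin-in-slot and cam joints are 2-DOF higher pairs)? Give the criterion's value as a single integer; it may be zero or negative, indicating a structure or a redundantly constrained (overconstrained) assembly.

[1;0;0] (link 0 is ground)
L+ [2;0;0]
L+ [3;0;0]
L+ [4;0;0]
P(1,0)∈J1 [4;1;0]
C(2,0)∈J2 [4;1;1]
L+ [5;1;1]
L+ [6;1;1]
PS(5,1)∈J2 [6;1;2]
P(4,3)∈J1 [6;2;2]
C(3,0)∈J2 [6;2;3]
mobility = 15 − 4 − 3 = 8

M = 8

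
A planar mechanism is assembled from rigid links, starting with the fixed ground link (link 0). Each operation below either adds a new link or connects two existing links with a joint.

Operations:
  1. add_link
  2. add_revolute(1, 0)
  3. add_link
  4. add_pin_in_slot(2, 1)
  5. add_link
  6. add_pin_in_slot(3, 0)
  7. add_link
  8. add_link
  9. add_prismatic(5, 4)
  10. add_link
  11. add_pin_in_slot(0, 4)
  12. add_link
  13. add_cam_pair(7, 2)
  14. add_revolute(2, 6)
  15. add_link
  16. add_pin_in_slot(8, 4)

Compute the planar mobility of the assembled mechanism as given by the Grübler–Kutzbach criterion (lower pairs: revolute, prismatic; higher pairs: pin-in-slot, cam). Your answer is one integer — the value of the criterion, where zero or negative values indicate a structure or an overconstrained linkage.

M = 13

[1;0;0] (link 0 is ground)
L+ [2;0;0]
R(1,0)∈J1 [2;1;0]
L+ [3;1;0]
PS(2,1)∈J2 [3;1;1]
L+ [4;1;1]
PS(3,0)∈J2 [4;1;2]
L+ [5;1;2]
L+ [6;1;2]
P(5,4)∈J1 [6;2;2]
L+ [7;2;2]
PS(0,4)∈J2 [7;2;3]
L+ [8;2;3]
C(7,2)∈J2 [8;2;4]
R(2,6)∈J1 [8;3;4]
L+ [9;3;4]
PS(8,4)∈J2 [9;3;5]
mobility = 24 − 6 − 5 = 13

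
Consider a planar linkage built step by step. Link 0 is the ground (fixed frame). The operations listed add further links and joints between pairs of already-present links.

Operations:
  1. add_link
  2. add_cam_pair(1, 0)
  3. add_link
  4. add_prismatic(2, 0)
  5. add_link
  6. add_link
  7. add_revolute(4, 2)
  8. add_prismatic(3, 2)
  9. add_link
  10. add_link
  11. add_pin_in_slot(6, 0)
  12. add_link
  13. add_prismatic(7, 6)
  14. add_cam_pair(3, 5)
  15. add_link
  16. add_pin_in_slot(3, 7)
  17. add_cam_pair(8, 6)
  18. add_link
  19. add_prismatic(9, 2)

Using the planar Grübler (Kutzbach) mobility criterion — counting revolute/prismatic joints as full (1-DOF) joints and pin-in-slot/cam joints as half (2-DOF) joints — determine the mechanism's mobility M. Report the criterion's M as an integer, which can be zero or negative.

ground; <1,0,0>
#1 <2,0,0>
C:1↔0 J2 <2,0,1>
#2 <3,0,1>
P:2↔0 J1 <3,1,1>
#3 <4,1,1>
#4 <5,1,1>
R:4↔2 J1 <5,2,1>
P:3↔2 J1 <5,3,1>
#5 <6,3,1>
#6 <7,3,1>
PS:6↔0 J2 <7,3,2>
#7 <8,3,2>
P:7↔6 J1 <8,4,2>
C:3↔5 J2 <8,4,3>
#8 <9,4,3>
PS:3↔7 J2 <9,4,4>
C:8↔6 J2 <9,4,5>
#9 <10,4,5>
P:9↔2 J1 <10,5,5>
3×9 − 2×5 − 1×5 = 12

M = 12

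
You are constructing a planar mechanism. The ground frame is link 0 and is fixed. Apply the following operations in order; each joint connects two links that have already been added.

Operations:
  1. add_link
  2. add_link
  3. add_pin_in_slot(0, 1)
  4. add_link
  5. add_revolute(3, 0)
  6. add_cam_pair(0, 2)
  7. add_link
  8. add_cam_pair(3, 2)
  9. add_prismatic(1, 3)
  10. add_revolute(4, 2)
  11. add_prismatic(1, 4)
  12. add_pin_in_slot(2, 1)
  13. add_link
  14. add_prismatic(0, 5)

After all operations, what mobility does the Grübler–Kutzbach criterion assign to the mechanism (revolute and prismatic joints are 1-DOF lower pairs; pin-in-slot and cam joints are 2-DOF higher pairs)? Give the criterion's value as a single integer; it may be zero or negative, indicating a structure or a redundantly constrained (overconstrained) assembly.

M = 1

link 0 = ground. State L|J1|J2 = 1|0|0
+link1  2|0|0
+link2  3|0|0
PS(0,1) f=2→J2  3|0|1
+link3  4|0|1
R(3,0) f=1→J1  4|1|1
C(0,2) f=2→J2  4|1|2
+link4  5|1|2
C(3,2) f=2→J2  5|1|3
P(1,3) f=1→J1  5|2|3
R(4,2) f=1→J1  5|3|3
P(1,4) f=1→J1  5|4|3
PS(2,1) f=2→J2  5|4|4
+link5  6|4|4
P(0,5) f=1→J1  6|5|4
M = 3(6−1)−2·5−4 = 15−10−4 = 1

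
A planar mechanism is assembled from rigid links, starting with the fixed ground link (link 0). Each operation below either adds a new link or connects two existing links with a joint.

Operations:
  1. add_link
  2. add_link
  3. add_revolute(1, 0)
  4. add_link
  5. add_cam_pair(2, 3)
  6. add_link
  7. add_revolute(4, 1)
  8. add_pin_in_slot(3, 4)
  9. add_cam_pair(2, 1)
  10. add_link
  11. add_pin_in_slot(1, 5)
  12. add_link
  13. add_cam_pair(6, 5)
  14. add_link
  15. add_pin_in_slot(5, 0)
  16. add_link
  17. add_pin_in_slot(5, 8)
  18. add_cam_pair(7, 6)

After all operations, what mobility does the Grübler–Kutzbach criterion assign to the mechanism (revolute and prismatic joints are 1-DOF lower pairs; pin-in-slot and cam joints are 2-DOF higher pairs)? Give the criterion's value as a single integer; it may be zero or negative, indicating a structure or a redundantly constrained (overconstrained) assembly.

link 0 = ground. State L|J1|J2 = 1|0|0
+link1  2|0|0
+link2  3|0|0
R(1,0) f=1→J1  3|1|0
+link3  4|1|0
C(2,3) f=2→J2  4|1|1
+link4  5|1|1
R(4,1) f=1→J1  5|2|1
PS(3,4) f=2→J2  5|2|2
C(2,1) f=2→J2  5|2|3
+link5  6|2|3
PS(1,5) f=2→J2  6|2|4
+link6  7|2|4
C(6,5) f=2→J2  7|2|5
+link7  8|2|5
PS(5,0) f=2→J2  8|2|6
+link8  9|2|6
PS(5,8) f=2→J2  9|2|7
C(7,6) f=2→J2  9|2|8
M = 3(9−1)−2·2−8 = 24−4−8 = 12

M = 12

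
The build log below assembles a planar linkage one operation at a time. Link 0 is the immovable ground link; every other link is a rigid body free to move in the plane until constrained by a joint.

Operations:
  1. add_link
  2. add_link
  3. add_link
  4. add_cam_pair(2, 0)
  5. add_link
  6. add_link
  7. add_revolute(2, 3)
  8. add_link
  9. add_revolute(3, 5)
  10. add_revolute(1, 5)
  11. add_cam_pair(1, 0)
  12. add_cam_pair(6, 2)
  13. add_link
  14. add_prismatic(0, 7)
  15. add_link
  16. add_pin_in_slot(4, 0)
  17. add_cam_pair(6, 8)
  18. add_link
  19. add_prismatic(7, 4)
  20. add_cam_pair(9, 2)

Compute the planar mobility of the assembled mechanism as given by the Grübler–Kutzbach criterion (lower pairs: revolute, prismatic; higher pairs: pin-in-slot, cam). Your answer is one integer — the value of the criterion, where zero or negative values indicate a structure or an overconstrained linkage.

L=1 J1=0 J2=0
add link → L=2 J1=0 J2=0
add link → L=3 J1=0 J2=0
add link → L=4 J1=0 J2=0
C@2,0 dof=2 J2 → L=4 J1=0 J2=1
add link → L=5 J1=0 J2=1
add link → L=6 J1=0 J2=1
R@2,3 dof=1 J1 → L=6 J1=1 J2=1
add link → L=7 J1=1 J2=1
R@3,5 dof=1 J1 → L=7 J1=2 J2=1
R@1,5 dof=1 J1 → L=7 J1=3 J2=1
C@1,0 dof=2 J2 → L=7 J1=3 J2=2
C@6,2 dof=2 J2 → L=7 J1=3 J2=3
add link → L=8 J1=3 J2=3
P@0,7 dof=1 J1 → L=8 J1=4 J2=3
add link → L=9 J1=4 J2=3
PS@4,0 dof=2 J2 → L=9 J1=4 J2=4
C@6,8 dof=2 J2 → L=9 J1=4 J2=5
add link → L=10 J1=4 J2=5
P@7,4 dof=1 J1 → L=10 J1=5 J2=5
C@9,2 dof=2 J2 → L=10 J1=5 J2=6
M=3(L−1)−2J1−J2=3·9−2·5−6=11

M = 11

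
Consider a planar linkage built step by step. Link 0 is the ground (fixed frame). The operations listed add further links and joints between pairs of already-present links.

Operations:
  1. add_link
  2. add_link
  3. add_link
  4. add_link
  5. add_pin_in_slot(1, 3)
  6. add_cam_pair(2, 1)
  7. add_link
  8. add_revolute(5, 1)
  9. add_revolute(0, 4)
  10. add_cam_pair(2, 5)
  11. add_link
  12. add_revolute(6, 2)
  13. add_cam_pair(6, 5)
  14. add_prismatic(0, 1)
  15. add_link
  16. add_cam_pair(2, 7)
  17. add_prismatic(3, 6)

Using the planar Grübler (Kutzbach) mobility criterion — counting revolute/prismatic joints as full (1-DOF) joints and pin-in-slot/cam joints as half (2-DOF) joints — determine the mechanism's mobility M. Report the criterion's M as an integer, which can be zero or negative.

M = 6

link 0 = ground. State L|J1|J2 = 1|0|0
+link1  2|0|0
+link2  3|0|0
+link3  4|0|0
+link4  5|0|0
PS(1,3) f=2→J2  5|0|1
C(2,1) f=2→J2  5|0|2
+link5  6|0|2
R(5,1) f=1→J1  6|1|2
R(0,4) f=1→J1  6|2|2
C(2,5) f=2→J2  6|2|3
+link6  7|2|3
R(6,2) f=1→J1  7|3|3
C(6,5) f=2→J2  7|3|4
P(0,1) f=1→J1  7|4|4
+link7  8|4|4
C(2,7) f=2→J2  8|4|5
P(3,6) f=1→J1  8|5|5
M = 3(8−1)−2·5−5 = 21−10−5 = 6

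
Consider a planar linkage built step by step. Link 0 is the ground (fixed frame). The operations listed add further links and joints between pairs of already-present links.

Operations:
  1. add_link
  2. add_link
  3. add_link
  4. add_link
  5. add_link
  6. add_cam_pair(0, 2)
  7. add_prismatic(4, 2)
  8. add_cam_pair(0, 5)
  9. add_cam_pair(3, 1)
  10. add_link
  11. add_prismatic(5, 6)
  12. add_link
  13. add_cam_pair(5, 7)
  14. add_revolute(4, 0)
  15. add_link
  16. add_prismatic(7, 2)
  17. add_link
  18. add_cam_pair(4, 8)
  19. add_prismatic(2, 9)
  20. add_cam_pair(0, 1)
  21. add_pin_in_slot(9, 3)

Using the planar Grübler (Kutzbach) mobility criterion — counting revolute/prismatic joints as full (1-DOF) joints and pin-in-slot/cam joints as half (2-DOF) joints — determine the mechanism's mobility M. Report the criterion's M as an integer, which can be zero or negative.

M = 10

(L,J1,J2)=(1,0,0); link0 fixed
link1: (2,0,0)
link2: (3,0,0)
link3: (4,0,0)
link4: (5,0,0)
link5: (6,0,0)
C 0-2 [J2]: (6,0,1)
P 4-2 [J1]: (6,1,1)
C 0-5 [J2]: (6,1,2)
C 3-1 [J2]: (6,1,3)
link6: (7,1,3)
P 5-6 [J1]: (7,2,3)
link7: (8,2,3)
C 5-7 [J2]: (8,2,4)
R 4-0 [J1]: (8,3,4)
link8: (9,3,4)
P 7-2 [J1]: (9,4,4)
link9: (10,4,4)
C 4-8 [J2]: (10,4,5)
P 2-9 [J1]: (10,5,5)
C 0-1 [J2]: (10,5,6)
PS 9-3 [J2]: (10,5,7)
Grübler: 3·9 − 2·5 − 7 = 10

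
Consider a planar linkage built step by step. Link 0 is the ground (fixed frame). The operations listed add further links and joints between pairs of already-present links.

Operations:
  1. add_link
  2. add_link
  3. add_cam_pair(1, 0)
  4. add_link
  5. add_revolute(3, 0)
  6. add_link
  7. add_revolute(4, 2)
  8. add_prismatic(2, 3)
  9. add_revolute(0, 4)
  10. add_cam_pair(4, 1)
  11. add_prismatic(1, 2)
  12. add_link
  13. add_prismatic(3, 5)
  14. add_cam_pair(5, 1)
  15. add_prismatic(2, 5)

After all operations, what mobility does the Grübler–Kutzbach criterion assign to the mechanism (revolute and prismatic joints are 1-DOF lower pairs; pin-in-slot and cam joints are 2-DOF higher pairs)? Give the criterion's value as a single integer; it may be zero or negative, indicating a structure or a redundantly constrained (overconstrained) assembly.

L=1 J1=0 J2=0
add link → L=2 J1=0 J2=0
add link → L=3 J1=0 J2=0
C@1,0 dof=2 J2 → L=3 J1=0 J2=1
add link → L=4 J1=0 J2=1
R@3,0 dof=1 J1 → L=4 J1=1 J2=1
add link → L=5 J1=1 J2=1
R@4,2 dof=1 J1 → L=5 J1=2 J2=1
P@2,3 dof=1 J1 → L=5 J1=3 J2=1
R@0,4 dof=1 J1 → L=5 J1=4 J2=1
C@4,1 dof=2 J2 → L=5 J1=4 J2=2
P@1,2 dof=1 J1 → L=5 J1=5 J2=2
add link → L=6 J1=5 J2=2
P@3,5 dof=1 J1 → L=6 J1=6 J2=2
C@5,1 dof=2 J2 → L=6 J1=6 J2=3
P@2,5 dof=1 J1 → L=6 J1=7 J2=3
M=3(L−1)−2J1−J2=3·5−2·7−3=-2

M = -2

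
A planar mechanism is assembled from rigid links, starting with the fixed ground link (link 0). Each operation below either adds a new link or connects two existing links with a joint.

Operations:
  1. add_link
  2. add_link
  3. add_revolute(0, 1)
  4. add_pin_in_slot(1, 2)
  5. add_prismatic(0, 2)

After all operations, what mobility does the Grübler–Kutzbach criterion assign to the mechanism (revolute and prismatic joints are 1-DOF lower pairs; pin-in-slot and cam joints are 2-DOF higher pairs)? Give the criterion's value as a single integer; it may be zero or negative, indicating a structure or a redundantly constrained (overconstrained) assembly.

(L,J1,J2)=(1,0,0); link0 fixed
link1: (2,0,0)
link2: (3,0,0)
R 0-1 [J1]: (3,1,0)
PS 1-2 [J2]: (3,1,1)
P 0-2 [J1]: (3,2,1)
Grübler: 3·2 − 2·2 − 1 = 1

M = 1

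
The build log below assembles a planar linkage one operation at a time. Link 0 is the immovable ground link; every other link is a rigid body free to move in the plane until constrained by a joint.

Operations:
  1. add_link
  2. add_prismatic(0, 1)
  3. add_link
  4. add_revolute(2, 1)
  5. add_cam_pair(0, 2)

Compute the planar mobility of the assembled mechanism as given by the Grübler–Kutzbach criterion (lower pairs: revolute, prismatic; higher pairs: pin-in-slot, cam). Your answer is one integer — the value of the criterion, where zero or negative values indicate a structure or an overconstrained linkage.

M = 1

link 0 = ground. State L|J1|J2 = 1|0|0
+link1  2|0|0
P(0,1) f=1→J1  2|1|0
+link2  3|1|0
R(2,1) f=1→J1  3|2|0
C(0,2) f=2→J2  3|2|1
M = 3(3−1)−2·2−1 = 6−4−1 = 1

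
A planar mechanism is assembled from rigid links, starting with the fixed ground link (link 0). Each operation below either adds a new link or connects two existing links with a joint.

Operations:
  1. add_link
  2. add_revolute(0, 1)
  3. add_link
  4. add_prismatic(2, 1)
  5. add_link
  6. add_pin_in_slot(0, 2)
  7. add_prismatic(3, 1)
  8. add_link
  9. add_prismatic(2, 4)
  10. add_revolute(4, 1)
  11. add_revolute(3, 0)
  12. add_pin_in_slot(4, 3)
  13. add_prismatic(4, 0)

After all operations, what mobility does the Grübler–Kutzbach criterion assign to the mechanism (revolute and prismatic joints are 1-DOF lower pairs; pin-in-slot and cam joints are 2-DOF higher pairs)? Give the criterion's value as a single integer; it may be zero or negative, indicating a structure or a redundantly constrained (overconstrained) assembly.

M = -4

[1;0;0] (link 0 is ground)
L+ [2;0;0]
R(0,1)∈J1 [2;1;0]
L+ [3;1;0]
P(2,1)∈J1 [3;2;0]
L+ [4;2;0]
PS(0,2)∈J2 [4;2;1]
P(3,1)∈J1 [4;3;1]
L+ [5;3;1]
P(2,4)∈J1 [5;4;1]
R(4,1)∈J1 [5;5;1]
R(3,0)∈J1 [5;6;1]
PS(4,3)∈J2 [5;6;2]
P(4,0)∈J1 [5;7;2]
mobility = 12 − 14 − 2 = -4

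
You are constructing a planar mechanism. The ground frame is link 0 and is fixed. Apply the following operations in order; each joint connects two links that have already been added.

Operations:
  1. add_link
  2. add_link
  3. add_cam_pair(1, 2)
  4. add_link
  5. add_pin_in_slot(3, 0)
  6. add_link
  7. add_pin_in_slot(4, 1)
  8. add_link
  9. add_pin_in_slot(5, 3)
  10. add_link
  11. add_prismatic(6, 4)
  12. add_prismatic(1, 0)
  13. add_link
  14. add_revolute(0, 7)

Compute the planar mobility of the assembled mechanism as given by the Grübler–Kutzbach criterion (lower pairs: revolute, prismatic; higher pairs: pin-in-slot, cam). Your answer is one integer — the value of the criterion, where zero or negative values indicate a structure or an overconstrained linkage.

[1;0;0] (link 0 is ground)
L+ [2;0;0]
L+ [3;0;0]
C(1,2)∈J2 [3;0;1]
L+ [4;0;1]
PS(3,0)∈J2 [4;0;2]
L+ [5;0;2]
PS(4,1)∈J2 [5;0;3]
L+ [6;0;3]
PS(5,3)∈J2 [6;0;4]
L+ [7;0;4]
P(6,4)∈J1 [7;1;4]
P(1,0)∈J1 [7;2;4]
L+ [8;2;4]
R(0,7)∈J1 [8;3;4]
mobility = 21 − 6 − 4 = 11

M = 11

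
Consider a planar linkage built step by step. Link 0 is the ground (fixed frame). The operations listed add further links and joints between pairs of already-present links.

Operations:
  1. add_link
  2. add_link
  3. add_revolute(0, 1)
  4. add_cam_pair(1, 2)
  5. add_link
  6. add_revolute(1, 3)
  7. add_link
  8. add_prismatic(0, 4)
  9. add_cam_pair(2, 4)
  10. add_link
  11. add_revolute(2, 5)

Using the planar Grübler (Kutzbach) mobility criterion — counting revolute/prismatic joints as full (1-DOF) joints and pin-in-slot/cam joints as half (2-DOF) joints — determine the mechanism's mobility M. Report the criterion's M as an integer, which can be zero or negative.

ground; <1,0,0>
#1 <2,0,0>
#2 <3,0,0>
R:0↔1 J1 <3,1,0>
C:1↔2 J2 <3,1,1>
#3 <4,1,1>
R:1↔3 J1 <4,2,1>
#4 <5,2,1>
P:0↔4 J1 <5,3,1>
C:2↔4 J2 <5,3,2>
#5 <6,3,2>
R:2↔5 J1 <6,4,2>
3×5 − 2×4 − 1×2 = 5

M = 5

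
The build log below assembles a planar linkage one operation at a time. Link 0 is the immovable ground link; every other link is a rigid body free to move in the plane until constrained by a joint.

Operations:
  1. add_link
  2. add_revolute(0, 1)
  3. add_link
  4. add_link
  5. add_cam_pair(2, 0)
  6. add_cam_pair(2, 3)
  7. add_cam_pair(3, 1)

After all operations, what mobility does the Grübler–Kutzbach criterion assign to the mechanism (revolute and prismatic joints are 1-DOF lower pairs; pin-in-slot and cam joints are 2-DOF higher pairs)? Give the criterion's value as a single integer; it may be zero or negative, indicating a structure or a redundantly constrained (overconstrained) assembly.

M = 4

(L,J1,J2)=(1,0,0); link0 fixed
link1: (2,0,0)
R 0-1 [J1]: (2,1,0)
link2: (3,1,0)
link3: (4,1,0)
C 2-0 [J2]: (4,1,1)
C 2-3 [J2]: (4,1,2)
C 3-1 [J2]: (4,1,3)
Grübler: 3·3 − 2·1 − 3 = 4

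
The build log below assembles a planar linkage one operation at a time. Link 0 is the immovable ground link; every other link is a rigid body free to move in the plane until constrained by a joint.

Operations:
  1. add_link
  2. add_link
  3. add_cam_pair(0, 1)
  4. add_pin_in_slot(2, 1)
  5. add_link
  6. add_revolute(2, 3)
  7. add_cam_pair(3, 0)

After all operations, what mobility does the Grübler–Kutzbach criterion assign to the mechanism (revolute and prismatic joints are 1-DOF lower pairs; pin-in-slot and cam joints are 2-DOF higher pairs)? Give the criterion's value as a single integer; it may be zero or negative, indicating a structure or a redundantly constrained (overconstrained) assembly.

[1;0;0] (link 0 is ground)
L+ [2;0;0]
L+ [3;0;0]
C(0,1)∈J2 [3;0;1]
PS(2,1)∈J2 [3;0;2]
L+ [4;0;2]
R(2,3)∈J1 [4;1;2]
C(3,0)∈J2 [4;1;3]
mobility = 9 − 2 − 3 = 4

M = 4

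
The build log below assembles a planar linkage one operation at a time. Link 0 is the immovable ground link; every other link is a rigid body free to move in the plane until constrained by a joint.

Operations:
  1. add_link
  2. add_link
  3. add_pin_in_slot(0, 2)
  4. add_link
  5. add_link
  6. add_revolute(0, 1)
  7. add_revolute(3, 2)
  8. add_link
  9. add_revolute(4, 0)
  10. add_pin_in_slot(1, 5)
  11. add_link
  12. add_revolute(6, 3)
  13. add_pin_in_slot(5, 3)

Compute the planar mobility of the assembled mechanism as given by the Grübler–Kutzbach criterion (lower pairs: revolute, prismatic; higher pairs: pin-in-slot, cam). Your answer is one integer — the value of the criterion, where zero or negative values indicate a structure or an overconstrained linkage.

(L,J1,J2)=(1,0,0); link0 fixed
link1: (2,0,0)
link2: (3,0,0)
PS 0-2 [J2]: (3,0,1)
link3: (4,0,1)
link4: (5,0,1)
R 0-1 [J1]: (5,1,1)
R 3-2 [J1]: (5,2,1)
link5: (6,2,1)
R 4-0 [J1]: (6,3,1)
PS 1-5 [J2]: (6,3,2)
link6: (7,3,2)
R 6-3 [J1]: (7,4,2)
PS 5-3 [J2]: (7,4,3)
Grübler: 3·6 − 2·4 − 3 = 7

M = 7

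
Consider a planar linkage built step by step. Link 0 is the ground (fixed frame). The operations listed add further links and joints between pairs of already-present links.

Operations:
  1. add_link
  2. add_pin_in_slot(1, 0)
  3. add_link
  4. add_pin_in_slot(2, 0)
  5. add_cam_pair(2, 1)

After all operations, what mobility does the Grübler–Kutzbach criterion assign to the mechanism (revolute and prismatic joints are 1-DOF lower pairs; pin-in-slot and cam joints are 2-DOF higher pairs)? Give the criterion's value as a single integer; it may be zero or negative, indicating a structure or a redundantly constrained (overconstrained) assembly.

M = 3

[1;0;0] (link 0 is ground)
L+ [2;0;0]
PS(1,0)∈J2 [2;0;1]
L+ [3;0;1]
PS(2,0)∈J2 [3;0;2]
C(2,1)∈J2 [3;0;3]
mobility = 6 − 0 − 3 = 3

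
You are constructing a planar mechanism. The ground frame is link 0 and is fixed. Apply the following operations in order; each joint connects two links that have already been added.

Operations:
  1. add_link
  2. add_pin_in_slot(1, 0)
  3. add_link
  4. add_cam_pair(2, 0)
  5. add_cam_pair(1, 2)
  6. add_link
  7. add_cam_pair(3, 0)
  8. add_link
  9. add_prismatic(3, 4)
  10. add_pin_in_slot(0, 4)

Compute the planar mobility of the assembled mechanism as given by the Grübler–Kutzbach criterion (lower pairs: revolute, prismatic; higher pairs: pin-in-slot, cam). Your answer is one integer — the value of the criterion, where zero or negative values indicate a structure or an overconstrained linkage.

M = 5

[1;0;0] (link 0 is ground)
L+ [2;0;0]
PS(1,0)∈J2 [2;0;1]
L+ [3;0;1]
C(2,0)∈J2 [3;0;2]
C(1,2)∈J2 [3;0;3]
L+ [4;0;3]
C(3,0)∈J2 [4;0;4]
L+ [5;0;4]
P(3,4)∈J1 [5;1;4]
PS(0,4)∈J2 [5;1;5]
mobility = 12 − 2 − 5 = 5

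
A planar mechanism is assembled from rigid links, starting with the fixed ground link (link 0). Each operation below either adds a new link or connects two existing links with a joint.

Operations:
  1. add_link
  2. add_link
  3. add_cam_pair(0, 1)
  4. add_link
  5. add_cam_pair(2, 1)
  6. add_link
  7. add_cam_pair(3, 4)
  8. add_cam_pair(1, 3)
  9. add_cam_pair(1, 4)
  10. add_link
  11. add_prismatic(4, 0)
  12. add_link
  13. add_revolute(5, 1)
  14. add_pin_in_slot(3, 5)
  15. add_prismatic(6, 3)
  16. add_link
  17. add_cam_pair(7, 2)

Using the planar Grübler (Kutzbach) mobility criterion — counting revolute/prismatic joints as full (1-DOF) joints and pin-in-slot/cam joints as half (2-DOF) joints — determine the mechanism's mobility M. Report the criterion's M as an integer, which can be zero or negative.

ground; <1,0,0>
#1 <2,0,0>
#2 <3,0,0>
C:0↔1 J2 <3,0,1>
#3 <4,0,1>
C:2↔1 J2 <4,0,2>
#4 <5,0,2>
C:3↔4 J2 <5,0,3>
C:1↔3 J2 <5,0,4>
C:1↔4 J2 <5,0,5>
#5 <6,0,5>
P:4↔0 J1 <6,1,5>
#6 <7,1,5>
R:5↔1 J1 <7,2,5>
PS:3↔5 J2 <7,2,6>
P:6↔3 J1 <7,3,6>
#7 <8,3,6>
C:7↔2 J2 <8,3,7>
3×7 − 2×3 − 1×7 = 8

M = 8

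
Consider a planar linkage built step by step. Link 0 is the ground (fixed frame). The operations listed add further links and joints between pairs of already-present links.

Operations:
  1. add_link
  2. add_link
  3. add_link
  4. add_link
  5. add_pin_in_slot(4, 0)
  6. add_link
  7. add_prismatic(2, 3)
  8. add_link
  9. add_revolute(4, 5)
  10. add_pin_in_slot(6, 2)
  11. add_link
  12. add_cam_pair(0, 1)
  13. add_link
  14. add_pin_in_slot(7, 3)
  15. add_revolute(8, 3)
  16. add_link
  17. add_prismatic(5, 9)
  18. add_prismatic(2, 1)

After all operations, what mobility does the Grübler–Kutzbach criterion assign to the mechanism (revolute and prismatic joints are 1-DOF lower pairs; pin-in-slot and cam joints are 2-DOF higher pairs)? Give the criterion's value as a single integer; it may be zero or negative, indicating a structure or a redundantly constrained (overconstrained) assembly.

(L,J1,J2)=(1,0,0); link0 fixed
link1: (2,0,0)
link2: (3,0,0)
link3: (4,0,0)
link4: (5,0,0)
PS 4-0 [J2]: (5,0,1)
link5: (6,0,1)
P 2-3 [J1]: (6,1,1)
link6: (7,1,1)
R 4-5 [J1]: (7,2,1)
PS 6-2 [J2]: (7,2,2)
link7: (8,2,2)
C 0-1 [J2]: (8,2,3)
link8: (9,2,3)
PS 7-3 [J2]: (9,2,4)
R 8-3 [J1]: (9,3,4)
link9: (10,3,4)
P 5-9 [J1]: (10,4,4)
P 2-1 [J1]: (10,5,4)
Grübler: 3·9 − 2·5 − 4 = 13

M = 13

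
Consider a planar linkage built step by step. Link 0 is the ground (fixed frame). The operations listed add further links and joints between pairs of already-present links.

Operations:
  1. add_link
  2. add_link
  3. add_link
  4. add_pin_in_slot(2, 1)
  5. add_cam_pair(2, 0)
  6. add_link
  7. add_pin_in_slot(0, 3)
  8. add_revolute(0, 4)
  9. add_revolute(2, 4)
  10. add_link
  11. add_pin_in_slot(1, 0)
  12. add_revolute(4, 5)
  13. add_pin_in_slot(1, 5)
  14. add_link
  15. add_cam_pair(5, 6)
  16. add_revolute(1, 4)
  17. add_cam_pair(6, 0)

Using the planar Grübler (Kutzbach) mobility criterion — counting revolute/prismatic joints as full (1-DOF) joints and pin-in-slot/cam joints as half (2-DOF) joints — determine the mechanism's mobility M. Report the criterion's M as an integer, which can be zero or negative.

M = 3

ground; <1,0,0>
#1 <2,0,0>
#2 <3,0,0>
#3 <4,0,0>
PS:2↔1 J2 <4,0,1>
C:2↔0 J2 <4,0,2>
#4 <5,0,2>
PS:0↔3 J2 <5,0,3>
R:0↔4 J1 <5,1,3>
R:2↔4 J1 <5,2,3>
#5 <6,2,3>
PS:1↔0 J2 <6,2,4>
R:4↔5 J1 <6,3,4>
PS:1↔5 J2 <6,3,5>
#6 <7,3,5>
C:5↔6 J2 <7,3,6>
R:1↔4 J1 <7,4,6>
C:6↔0 J2 <7,4,7>
3×6 − 2×4 − 1×7 = 3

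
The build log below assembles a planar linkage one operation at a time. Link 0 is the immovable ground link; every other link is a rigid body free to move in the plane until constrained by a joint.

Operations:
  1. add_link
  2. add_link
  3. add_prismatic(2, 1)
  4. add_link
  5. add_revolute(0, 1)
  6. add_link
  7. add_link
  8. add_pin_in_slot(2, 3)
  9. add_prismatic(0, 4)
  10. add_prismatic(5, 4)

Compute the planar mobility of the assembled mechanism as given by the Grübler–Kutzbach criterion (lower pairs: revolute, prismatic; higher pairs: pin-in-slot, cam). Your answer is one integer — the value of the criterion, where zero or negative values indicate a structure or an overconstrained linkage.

(L,J1,J2)=(1,0,0); link0 fixed
link1: (2,0,0)
link2: (3,0,0)
P 2-1 [J1]: (3,1,0)
link3: (4,1,0)
R 0-1 [J1]: (4,2,0)
link4: (5,2,0)
link5: (6,2,0)
PS 2-3 [J2]: (6,2,1)
P 0-4 [J1]: (6,3,1)
P 5-4 [J1]: (6,4,1)
Grübler: 3·5 − 2·4 − 1 = 6

M = 6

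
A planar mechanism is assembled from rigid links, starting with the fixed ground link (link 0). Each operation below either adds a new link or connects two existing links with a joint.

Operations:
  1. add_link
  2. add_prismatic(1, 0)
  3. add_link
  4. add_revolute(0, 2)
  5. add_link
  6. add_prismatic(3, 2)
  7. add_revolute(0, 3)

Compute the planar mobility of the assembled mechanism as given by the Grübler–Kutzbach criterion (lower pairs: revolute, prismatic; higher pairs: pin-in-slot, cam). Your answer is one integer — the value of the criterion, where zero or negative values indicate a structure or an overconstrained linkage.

ground; <1,0,0>
#1 <2,0,0>
P:1↔0 J1 <2,1,0>
#2 <3,1,0>
R:0↔2 J1 <3,2,0>
#3 <4,2,0>
P:3↔2 J1 <4,3,0>
R:0↔3 J1 <4,4,0>
3×3 − 2×4 − 1×0 = 1

M = 1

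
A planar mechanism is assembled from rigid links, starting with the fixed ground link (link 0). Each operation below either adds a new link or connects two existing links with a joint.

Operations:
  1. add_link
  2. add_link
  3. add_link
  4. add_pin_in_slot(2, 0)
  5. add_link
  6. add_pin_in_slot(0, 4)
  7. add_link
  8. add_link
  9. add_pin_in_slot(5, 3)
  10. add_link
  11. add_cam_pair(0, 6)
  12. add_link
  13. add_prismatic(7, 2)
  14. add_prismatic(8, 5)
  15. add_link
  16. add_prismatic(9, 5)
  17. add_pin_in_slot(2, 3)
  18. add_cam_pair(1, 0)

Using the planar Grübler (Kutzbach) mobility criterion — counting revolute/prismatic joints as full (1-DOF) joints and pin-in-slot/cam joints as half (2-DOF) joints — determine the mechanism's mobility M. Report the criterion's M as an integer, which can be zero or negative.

ground; <1,0,0>
#1 <2,0,0>
#2 <3,0,0>
#3 <4,0,0>
PS:2↔0 J2 <4,0,1>
#4 <5,0,1>
PS:0↔4 J2 <5,0,2>
#5 <6,0,2>
#6 <7,0,2>
PS:5↔3 J2 <7,0,3>
#7 <8,0,3>
C:0↔6 J2 <8,0,4>
#8 <9,0,4>
P:7↔2 J1 <9,1,4>
P:8↔5 J1 <9,2,4>
#9 <10,2,4>
P:9↔5 J1 <10,3,4>
PS:2↔3 J2 <10,3,5>
C:1↔0 J2 <10,3,6>
3×9 − 2×3 − 1×6 = 15

M = 15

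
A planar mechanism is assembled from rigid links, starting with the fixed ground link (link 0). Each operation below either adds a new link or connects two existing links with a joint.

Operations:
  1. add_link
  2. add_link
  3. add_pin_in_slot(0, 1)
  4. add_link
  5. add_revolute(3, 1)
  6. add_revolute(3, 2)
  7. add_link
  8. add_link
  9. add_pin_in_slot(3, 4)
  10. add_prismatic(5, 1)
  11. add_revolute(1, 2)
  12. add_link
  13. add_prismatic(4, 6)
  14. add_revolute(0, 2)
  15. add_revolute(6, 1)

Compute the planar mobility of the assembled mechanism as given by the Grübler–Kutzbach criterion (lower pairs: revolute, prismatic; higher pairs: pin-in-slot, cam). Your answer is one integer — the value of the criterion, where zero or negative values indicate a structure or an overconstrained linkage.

M = 2

L=1 J1=0 J2=0
add link → L=2 J1=0 J2=0
add link → L=3 J1=0 J2=0
PS@0,1 dof=2 J2 → L=3 J1=0 J2=1
add link → L=4 J1=0 J2=1
R@3,1 dof=1 J1 → L=4 J1=1 J2=1
R@3,2 dof=1 J1 → L=4 J1=2 J2=1
add link → L=5 J1=2 J2=1
add link → L=6 J1=2 J2=1
PS@3,4 dof=2 J2 → L=6 J1=2 J2=2
P@5,1 dof=1 J1 → L=6 J1=3 J2=2
R@1,2 dof=1 J1 → L=6 J1=4 J2=2
add link → L=7 J1=4 J2=2
P@4,6 dof=1 J1 → L=7 J1=5 J2=2
R@0,2 dof=1 J1 → L=7 J1=6 J2=2
R@6,1 dof=1 J1 → L=7 J1=7 J2=2
M=3(L−1)−2J1−J2=3·6−2·7−2=2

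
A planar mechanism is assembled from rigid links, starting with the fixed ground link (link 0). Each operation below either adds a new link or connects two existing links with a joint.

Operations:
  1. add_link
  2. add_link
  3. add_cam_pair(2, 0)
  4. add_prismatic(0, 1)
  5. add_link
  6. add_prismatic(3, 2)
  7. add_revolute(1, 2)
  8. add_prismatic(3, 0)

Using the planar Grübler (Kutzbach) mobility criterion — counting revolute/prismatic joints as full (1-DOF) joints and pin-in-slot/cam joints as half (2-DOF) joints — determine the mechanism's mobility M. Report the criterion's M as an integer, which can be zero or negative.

M = 0

link 0 = ground. State L|J1|J2 = 1|0|0
+link1  2|0|0
+link2  3|0|0
C(2,0) f=2→J2  3|0|1
P(0,1) f=1→J1  3|1|1
+link3  4|1|1
P(3,2) f=1→J1  4|2|1
R(1,2) f=1→J1  4|3|1
P(3,0) f=1→J1  4|4|1
M = 3(4−1)−2·4−1 = 9−8−1 = 0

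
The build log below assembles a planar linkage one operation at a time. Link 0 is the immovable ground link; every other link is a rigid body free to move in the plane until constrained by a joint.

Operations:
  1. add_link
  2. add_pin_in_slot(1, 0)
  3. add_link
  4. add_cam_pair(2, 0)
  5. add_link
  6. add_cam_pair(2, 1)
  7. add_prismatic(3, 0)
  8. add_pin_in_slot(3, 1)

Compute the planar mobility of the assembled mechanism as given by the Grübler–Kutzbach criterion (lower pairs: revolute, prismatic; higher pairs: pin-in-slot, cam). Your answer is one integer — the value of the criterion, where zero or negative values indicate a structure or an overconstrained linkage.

M = 3

ground; <1,0,0>
#1 <2,0,0>
PS:1↔0 J2 <2,0,1>
#2 <3,0,1>
C:2↔0 J2 <3,0,2>
#3 <4,0,2>
C:2↔1 J2 <4,0,3>
P:3↔0 J1 <4,1,3>
PS:3↔1 J2 <4,1,4>
3×3 − 2×1 − 1×4 = 3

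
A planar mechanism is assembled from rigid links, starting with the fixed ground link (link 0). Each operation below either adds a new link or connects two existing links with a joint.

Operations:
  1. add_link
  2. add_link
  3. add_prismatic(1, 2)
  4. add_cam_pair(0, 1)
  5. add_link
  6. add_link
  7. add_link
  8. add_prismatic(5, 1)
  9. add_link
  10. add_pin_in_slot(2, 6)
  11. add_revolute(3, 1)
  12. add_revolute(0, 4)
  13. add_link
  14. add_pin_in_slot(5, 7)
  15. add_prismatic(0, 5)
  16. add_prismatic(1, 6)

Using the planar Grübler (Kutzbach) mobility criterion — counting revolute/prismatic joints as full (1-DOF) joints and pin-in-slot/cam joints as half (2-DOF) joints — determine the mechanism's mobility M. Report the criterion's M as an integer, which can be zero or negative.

link 0 = ground. State L|J1|J2 = 1|0|0
+link1  2|0|0
+link2  3|0|0
P(1,2) f=1→J1  3|1|0
C(0,1) f=2→J2  3|1|1
+link3  4|1|1
+link4  5|1|1
+link5  6|1|1
P(5,1) f=1→J1  6|2|1
+link6  7|2|1
PS(2,6) f=2→J2  7|2|2
R(3,1) f=1→J1  7|3|2
R(0,4) f=1→J1  7|4|2
+link7  8|4|2
PS(5,7) f=2→J2  8|4|3
P(0,5) f=1→J1  8|5|3
P(1,6) f=1→J1  8|6|3
M = 3(8−1)−2·6−3 = 21−12−3 = 6

M = 6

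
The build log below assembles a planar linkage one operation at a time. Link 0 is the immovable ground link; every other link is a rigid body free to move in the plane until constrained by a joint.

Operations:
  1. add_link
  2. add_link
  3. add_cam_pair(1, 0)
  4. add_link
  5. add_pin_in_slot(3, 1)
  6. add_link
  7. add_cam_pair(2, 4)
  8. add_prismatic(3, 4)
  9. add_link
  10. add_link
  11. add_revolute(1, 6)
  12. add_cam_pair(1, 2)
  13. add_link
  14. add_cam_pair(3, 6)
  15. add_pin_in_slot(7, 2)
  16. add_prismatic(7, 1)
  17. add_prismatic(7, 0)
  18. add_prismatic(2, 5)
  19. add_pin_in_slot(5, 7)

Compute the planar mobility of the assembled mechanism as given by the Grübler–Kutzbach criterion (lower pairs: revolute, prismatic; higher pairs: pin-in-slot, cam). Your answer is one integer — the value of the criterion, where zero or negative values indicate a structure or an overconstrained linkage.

link 0 = ground. State L|J1|J2 = 1|0|0
+link1  2|0|0
+link2  3|0|0
C(1,0) f=2→J2  3|0|1
+link3  4|0|1
PS(3,1) f=2→J2  4|0|2
+link4  5|0|2
C(2,4) f=2→J2  5|0|3
P(3,4) f=1→J1  5|1|3
+link5  6|1|3
+link6  7|1|3
R(1,6) f=1→J1  7|2|3
C(1,2) f=2→J2  7|2|4
+link7  8|2|4
C(3,6) f=2→J2  8|2|5
PS(7,2) f=2→J2  8|2|6
P(7,1) f=1→J1  8|3|6
P(7,0) f=1→J1  8|4|6
P(2,5) f=1→J1  8|5|6
PS(5,7) f=2→J2  8|5|7
M = 3(8−1)−2·5−7 = 21−10−7 = 4

M = 4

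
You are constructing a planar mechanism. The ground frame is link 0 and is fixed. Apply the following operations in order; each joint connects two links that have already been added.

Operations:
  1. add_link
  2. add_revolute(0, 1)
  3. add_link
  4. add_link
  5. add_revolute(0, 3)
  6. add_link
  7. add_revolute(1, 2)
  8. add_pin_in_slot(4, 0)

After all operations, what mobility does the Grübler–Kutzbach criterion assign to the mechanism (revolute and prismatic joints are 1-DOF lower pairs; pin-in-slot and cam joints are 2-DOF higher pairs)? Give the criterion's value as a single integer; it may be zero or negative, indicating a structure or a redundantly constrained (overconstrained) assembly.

link 0 = ground. State L|J1|J2 = 1|0|0
+link1  2|0|0
R(0,1) f=1→J1  2|1|0
+link2  3|1|0
+link3  4|1|0
R(0,3) f=1→J1  4|2|0
+link4  5|2|0
R(1,2) f=1→J1  5|3|0
PS(4,0) f=2→J2  5|3|1
M = 3(5−1)−2·3−1 = 12−6−1 = 5

M = 5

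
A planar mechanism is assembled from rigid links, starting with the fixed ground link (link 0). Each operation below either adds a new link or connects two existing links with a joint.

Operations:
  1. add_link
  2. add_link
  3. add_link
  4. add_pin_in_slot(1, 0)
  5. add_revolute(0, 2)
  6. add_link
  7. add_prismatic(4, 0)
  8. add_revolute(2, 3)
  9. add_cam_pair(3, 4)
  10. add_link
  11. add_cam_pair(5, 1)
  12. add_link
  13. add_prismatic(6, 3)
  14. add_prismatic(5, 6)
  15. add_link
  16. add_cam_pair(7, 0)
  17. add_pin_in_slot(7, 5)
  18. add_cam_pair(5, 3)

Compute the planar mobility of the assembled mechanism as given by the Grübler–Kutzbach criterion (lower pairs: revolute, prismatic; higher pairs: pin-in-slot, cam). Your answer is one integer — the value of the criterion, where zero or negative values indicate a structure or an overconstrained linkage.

(L,J1,J2)=(1,0,0); link0 fixed
link1: (2,0,0)
link2: (3,0,0)
link3: (4,0,0)
PS 1-0 [J2]: (4,0,1)
R 0-2 [J1]: (4,1,1)
link4: (5,1,1)
P 4-0 [J1]: (5,2,1)
R 2-3 [J1]: (5,3,1)
C 3-4 [J2]: (5,3,2)
link5: (6,3,2)
C 5-1 [J2]: (6,3,3)
link6: (7,3,3)
P 6-3 [J1]: (7,4,3)
P 5-6 [J1]: (7,5,3)
link7: (8,5,3)
C 7-0 [J2]: (8,5,4)
PS 7-5 [J2]: (8,5,5)
C 5-3 [J2]: (8,5,6)
Grübler: 3·7 − 2·5 − 6 = 5

M = 5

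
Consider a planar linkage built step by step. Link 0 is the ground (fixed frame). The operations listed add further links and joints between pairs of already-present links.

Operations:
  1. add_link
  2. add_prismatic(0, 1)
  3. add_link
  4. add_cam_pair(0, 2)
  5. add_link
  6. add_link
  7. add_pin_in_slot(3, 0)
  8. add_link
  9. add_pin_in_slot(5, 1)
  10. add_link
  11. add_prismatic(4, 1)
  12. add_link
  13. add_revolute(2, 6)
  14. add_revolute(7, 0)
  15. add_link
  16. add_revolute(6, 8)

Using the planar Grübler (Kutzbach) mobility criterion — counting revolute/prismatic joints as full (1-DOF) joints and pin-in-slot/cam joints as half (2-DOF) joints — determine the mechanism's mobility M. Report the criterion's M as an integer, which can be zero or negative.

(L,J1,J2)=(1,0,0); link0 fixed
link1: (2,0,0)
P 0-1 [J1]: (2,1,0)
link2: (3,1,0)
C 0-2 [J2]: (3,1,1)
link3: (4,1,1)
link4: (5,1,1)
PS 3-0 [J2]: (5,1,2)
link5: (6,1,2)
PS 5-1 [J2]: (6,1,3)
link6: (7,1,3)
P 4-1 [J1]: (7,2,3)
link7: (8,2,3)
R 2-6 [J1]: (8,3,3)
R 7-0 [J1]: (8,4,3)
link8: (9,4,3)
R 6-8 [J1]: (9,5,3)
Grübler: 3·8 − 2·5 − 3 = 11

M = 11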